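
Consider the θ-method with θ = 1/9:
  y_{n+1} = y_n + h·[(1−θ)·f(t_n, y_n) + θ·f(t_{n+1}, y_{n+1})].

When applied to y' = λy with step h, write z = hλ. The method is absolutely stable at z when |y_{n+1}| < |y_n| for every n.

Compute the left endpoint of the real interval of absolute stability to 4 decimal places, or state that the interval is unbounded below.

left endpoint -2.5714.

On y'=λy, z=hλ:
  y_{n+1} = y_n + z·[8/9·y_n + 1/9·y_{n+1}] ⇒ (1 − 1/9z)y_{n+1} = (1 + 8/9z)y_n
  so R(z) = (1 + 8/9z)/(1 − 1/9z).

Solve |R(x)|<1 on ℝ⁻.
x=-1.52: |R|=0.3004
R=−1: 1+8/9x = −1+1/9x ⇒ -7/9x=2 ⇒ x=2/(-7/9)=-2.5714
Confirm numerically:
  x=-1.935: |R|=0.59259 <1
  x=-1.858: |R|=0.54006 <1
  x=-1.420: |R|=0.22649 <1
  x=-3.020: |R|=1.26123 >1
  x=-2.798: |R|=1.13443 >1
  x=-2.735: |R|=1.09757 >1
So |R|<1 on (-2.5714, 0).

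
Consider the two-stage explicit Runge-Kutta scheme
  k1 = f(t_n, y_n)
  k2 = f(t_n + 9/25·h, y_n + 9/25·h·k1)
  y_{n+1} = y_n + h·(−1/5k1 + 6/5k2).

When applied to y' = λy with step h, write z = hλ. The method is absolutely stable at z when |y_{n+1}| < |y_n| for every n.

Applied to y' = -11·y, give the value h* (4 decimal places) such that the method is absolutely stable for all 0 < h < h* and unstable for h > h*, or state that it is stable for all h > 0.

On y'=λy, z=hλ:
  k1=λy_n ⇒ h·k1=z·y_n;  k2=λ(1+9/25z)y_n ⇒ h·k2=z(1+9/25z)y_n
  y_{n+1}/y_n = 1 − 1/5z + 6/5z(1+9/25z) = 1 + z + 54/125z²
  Hence R(z) = 1 + z + 54/125z².

Solve |R(x)|<1 on ℝ⁻.
x=-0.8: |R|=0.4765
R=1: x+54/125x²=0 ⇒ x=−125/54=-2.3148; min R=1−1/(4·54/125)=0.4213>−1
Confirm numerically:
  x=-1.772: |R|=0.58447 <1
  x=-1.578: |R|=0.49772 <1
  x=-1.401: |R|=0.44693 <1
  x=-1.156: |R|=0.42130 <1
  x=-2.887: |R|=1.71362 >1
  x=-2.509: |R|=1.21047 >1
Interval (-2.3148, 0).

(-2.3148,0); λ=-11 ⇒ h* = (125/54)/11 = 0.2104.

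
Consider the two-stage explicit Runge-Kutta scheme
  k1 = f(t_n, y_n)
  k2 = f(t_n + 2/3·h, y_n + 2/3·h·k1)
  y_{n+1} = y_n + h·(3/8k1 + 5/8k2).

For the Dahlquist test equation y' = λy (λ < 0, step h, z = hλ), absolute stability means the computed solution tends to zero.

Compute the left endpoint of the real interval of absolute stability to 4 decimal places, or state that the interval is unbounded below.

With y'=λy (z=hλ):
  k1=λy_n ⇒ h·k1=z·y_n;  k2=λ(1+2/3z)y_n ⇒ h·k2=z(1+2/3z)y_n
  y_{n+1}/y_n = 1 + 3/8z + 5/8z(1+2/3z) = 1 + z + 5/12z²
  so R(z) = 1 + z + 5/12z².

Find x<0 with |R(x)|<1.
x=-1.23: |R|=0.4004
R=1: x+5/12x²=0 ⇒ x=−12/5=-2.4000; min R=1−1/(4·5/12)=0.4000>−1
Confirm numerically:
  x=-2.369: |R|=0.96940 <1
  x=-1.713: |R|=0.50965 <1
  x=-1.388: |R|=0.41473 <1
  x=-2.715: |R|=1.35634 >1
  x=-2.641: |R|=1.26520 >1
  x=-2.625: |R|=1.24609 >1
Stable set (-2.4000, 0).

left endpoint -2.4000.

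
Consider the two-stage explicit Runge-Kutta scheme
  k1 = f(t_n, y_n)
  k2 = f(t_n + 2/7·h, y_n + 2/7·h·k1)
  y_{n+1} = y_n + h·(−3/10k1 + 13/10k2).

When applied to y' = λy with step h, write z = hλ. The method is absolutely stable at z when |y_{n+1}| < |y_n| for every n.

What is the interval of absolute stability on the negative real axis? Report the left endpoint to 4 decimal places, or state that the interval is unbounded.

With y'=λy (z=hλ):
  k1=λy_n ⇒ h·k1=z·y_n;  k2=λ(1+2/7z)y_n ⇒ h·k2=z(1+2/7z)y_n
  y_{n+1}/y_n = 1 − 3/10z + 13/10z(1+2/7z) = 1 + z + 13/35z²
  so R(z) = 1 + z + 13/35z².

Boundary: |R(x)|=1, x<0.
x=-1: |R|=0.3714
R=1: x+13/35x²=0 ⇒ x=−35/13=-2.6923; min R=1−1/(4·13/35)=0.3269>−1
Confirm numerically:
  x=-2.344: |R|=0.69675 <1
  x=-1.529: |R|=0.33934 <1
  x=-1.454: |R|=0.33124 <1
  x=-1.443: |R|=0.33041 <1
  x=-3.249: |R|=1.67180 >1
  x=-3.055: |R|=1.41155 >1
  x=-2.864: |R|=1.18264 >1
Stable set (-2.6923, 0).

z∈(-2.6923,0).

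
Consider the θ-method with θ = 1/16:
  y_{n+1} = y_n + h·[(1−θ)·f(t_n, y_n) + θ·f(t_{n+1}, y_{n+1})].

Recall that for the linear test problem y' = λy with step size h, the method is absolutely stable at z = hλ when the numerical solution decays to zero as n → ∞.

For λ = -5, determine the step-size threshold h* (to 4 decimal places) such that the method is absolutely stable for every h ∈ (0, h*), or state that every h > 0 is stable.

Test eqn y'=λy, z=hλ:
  y_{n+1} = y_n + z·[15/16·y_n + 1/16·y_{n+1}] ⇒ (1 − 1/16z)y_{n+1} = (1 + 15/16z)y_n
  ⇒ R(z) = (1 + 15/16z)/(1 − 1/16z).

Boundary: |R(x)|=1, x<0.
x=-1.31: |R|=0.2109
R=−1: 1+15/16x = −1+1/16x ⇒ -7/8x=2 ⇒ x=2/(-7/8)=-2.2857
Confirm numerically:
  x=-2.212: |R|=0.94333 <1
  x=-2.025: |R|=0.79750 <1
  x=-1.613: |R|=0.46528 <1
  x=-1.529: |R|=0.39563 <1
  x=-2.508: |R|=1.16814 >1
  x=-2.488: |R|=1.15318 >1
  x=-2.308: |R|=1.01704 >1
Interval (-2.2857, 0).

(-2.2857,0); λ=-5 ⇒ h* = (16/7)/5 = 0.4571.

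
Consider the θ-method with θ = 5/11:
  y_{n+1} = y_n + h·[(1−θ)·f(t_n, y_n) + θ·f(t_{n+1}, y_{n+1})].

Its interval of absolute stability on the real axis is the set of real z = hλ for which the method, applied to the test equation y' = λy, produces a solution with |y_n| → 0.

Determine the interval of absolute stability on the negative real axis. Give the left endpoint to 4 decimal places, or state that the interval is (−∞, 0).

On y'=λy, z=hλ:
  y_{n+1} = y_n + z·[6/11·y_n + 5/11·y_{n+1}] ⇒ (1 − 5/11z)y_{n+1} = (1 + 6/11z)y_n
  Hence R(z) = (1 + 6/11z)/(1 − 5/11z).

Need |R(x)|<1, x<0.
x=-0.74: |R|=0.4463
R=−1: 1+6/11x = −1+5/11x ⇒ -1/11x=2 ⇒ x=2/(-1/11)=-22.0000
Confirm numerically:
  x=-16.345: |R|=0.93901 <1
  x=-14.574: |R|=0.91146 <1
  x=-12.159: |R|=0.86293 <1
  x=-22.479: |R|=1.00388 >1
  x=-22.030: |R|=1.00025 >1
So |R|<1 on (-22.0000, 0).

(-22.0000, 0).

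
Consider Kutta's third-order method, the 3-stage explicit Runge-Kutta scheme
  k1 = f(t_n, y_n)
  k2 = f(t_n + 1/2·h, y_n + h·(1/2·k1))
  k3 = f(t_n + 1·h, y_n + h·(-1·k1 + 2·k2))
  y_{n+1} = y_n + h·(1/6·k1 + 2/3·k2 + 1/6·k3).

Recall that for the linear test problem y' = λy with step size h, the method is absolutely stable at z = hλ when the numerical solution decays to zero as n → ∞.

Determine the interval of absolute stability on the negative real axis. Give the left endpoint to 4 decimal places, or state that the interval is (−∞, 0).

(-2.5127, 0).

Test eqn y'=λy, z=hλ:
  order 3, 3-stage ⇒ R(z)=1+z+z^2/2+z^3/6
  (e.g. R(-0.35)=0.70410, |R|=0.70410)

Find x<0 with |R(x)|<1.
x=-0.35: |R|=0.7041
|R(-2.37)|=0.7802 |R(-1.72)|=0.0889 |R(-0.72)|=0.4770
Bisect:
  x_lo=-3.3370 |R|=2.9625  x_hi=-0.1484 |R|=0.8620
  mid=-1.74273 |R|=0.10632 →hi
  mid=-2.53988 |R|=1.04517 →lo
  mid=-2.14131 |R|=0.48509 →hi
  mid=-2.34059 |R|=0.73851 →hi
  mid=-2.44023 |R|=0.88469 →hi
  mid=-2.49006 |R|=0.96308 →hi
  mid=-2.51497 |R|=1.00365 →lo
  mid=-2.50251 |R|=0.98325 →hi
  mid=-2.50874 |R|=0.99342 →hi
  ...
  [-2.51283,-2.51263] ⇒ x*=-2.5127
Interval (-2.5127, 0).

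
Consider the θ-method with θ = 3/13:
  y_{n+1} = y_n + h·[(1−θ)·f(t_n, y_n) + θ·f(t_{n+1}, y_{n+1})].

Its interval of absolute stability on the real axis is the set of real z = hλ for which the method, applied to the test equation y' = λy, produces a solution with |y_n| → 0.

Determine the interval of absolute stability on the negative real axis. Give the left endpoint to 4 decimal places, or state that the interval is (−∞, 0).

On y'=λy, z=hλ:
  y_{n+1} = y_n + z·[10/13·y_n + 3/13·y_{n+1}] ⇒ (1 − 3/13z)y_{n+1} = (1 + 10/13z)y_n
  R(z) = (1 + 10/13z)/(1 − 3/13z).

Boundary: |R(x)|=1, x<0.
x=-1.07: |R|=0.1419
R=−1: 1+10/13x = −1+3/13x ⇒ -7/13x=2 ⇒ x=2/(-7/13)=-3.7143
Confirm numerically:
  x=-3.427: |R|=0.91362 <1
  x=-3.223: |R|=0.84830 <1
  x=-2.859: |R|=0.72253 <1
  x=-1.945: |R|=0.34245 <1
  x=-4.117: |R|=1.11120 >1
  x=-3.981: |R|=1.07485 >1
  x=-3.846: |R|=1.03757 >1
So |R|<1 on (-3.7143, 0).

z∈(-3.7143,0).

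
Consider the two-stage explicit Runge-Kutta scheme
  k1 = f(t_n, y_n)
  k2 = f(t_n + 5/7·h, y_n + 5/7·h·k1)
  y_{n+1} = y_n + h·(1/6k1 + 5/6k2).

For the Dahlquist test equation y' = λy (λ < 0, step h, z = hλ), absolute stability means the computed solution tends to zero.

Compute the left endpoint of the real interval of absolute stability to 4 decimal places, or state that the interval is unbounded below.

On y'=λy, z=hλ:
  k1=λy_n ⇒ h·k1=z·y_n;  k2=λ(1+5/7z)y_n ⇒ h·k2=z(1+5/7z)y_n
  y_{n+1}/y_n = 1 + 1/6z + 5/6z(1+5/7z) = 1 + z + 25/42z²
  so R(z) = 1 + z + 25/42z².

Solve |R(x)|<1 on ℝ⁻.
x=-1.2: |R|=0.6571
R=1: x+25/42x²=0 ⇒ x=−42/25=-1.6800; min R=1−1/(4·25/42)=0.5800>−1
Confirm numerically:
  x=-1.459: |R|=0.80807 <1
  x=-1.303: |R|=0.70760 <1
  x=-0.721: |R|=0.58843 <1
  x=-0.712: |R|=0.58975 <1
  x=-2.214: |R|=1.70374 >1
  x=-1.749: |R|=1.07183 >1
  x=-1.735: |R|=1.05680 >1
Stable set (-1.6800, 0).

left endpoint -1.6800.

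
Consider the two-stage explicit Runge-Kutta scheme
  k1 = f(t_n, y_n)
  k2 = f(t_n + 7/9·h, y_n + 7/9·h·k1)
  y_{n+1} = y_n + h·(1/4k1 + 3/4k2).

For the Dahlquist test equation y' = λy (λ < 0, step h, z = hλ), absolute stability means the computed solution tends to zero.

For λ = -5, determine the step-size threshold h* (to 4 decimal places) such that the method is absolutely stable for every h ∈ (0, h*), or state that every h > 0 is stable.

(-1.7143,0); λ=-5 ⇒ h* = (12/7)/5 = 0.3429.

On y'=λy, z=hλ:
  k1=λy_n ⇒ h·k1=z·y_n;  k2=λ(1+7/9z)y_n ⇒ h·k2=z(1+7/9z)y_n
  y_{n+1}/y_n = 1 + 1/4z + 3/4z(1+7/9z) = 1 + z + 7/12z²
  Hence R(z) = 1 + z + 7/12z².

Boundary: |R(x)|=1, x<0.
x=-0.44: |R|=0.6729
R=1: x+7/12x²=0 ⇒ x=−12/7=-1.7143; min R=1−1/(4·7/12)=0.5714>−1
Confirm numerically:
  x=-1.582: |R|=0.87792 <1
  x=-1.251: |R|=0.66192 <1
  x=-1.048: |R|=0.59268 <1
  x=-0.825: |R|=0.57203 <1
  x=-1.991: |R|=1.32138 >1
  x=-1.981: |R|=1.30821 >1
  x=-1.796: |R|=1.08561 >1
Stable set (-1.7143, 0).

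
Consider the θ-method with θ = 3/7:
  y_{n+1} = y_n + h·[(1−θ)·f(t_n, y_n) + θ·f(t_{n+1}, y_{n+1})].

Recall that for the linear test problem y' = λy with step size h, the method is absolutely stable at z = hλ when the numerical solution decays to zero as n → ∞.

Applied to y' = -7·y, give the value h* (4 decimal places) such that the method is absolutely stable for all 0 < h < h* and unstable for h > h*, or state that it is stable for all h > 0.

On y'=λy, z=hλ:
  y_{n+1} = y_n + z·[4/7·y_n + 3/7·y_{n+1}] ⇒ (1 − 3/7z)y_{n+1} = (1 + 4/7z)y_n
  R(z) = (1 + 4/7z)/(1 − 3/7z).

Need |R(x)|<1, x<0.
x=-1.66: |R|=0.0301
R=−1: 1+4/7x = −1+3/7x ⇒ -1/7x=2 ⇒ x=2/(-1/7)=-14.0000
Confirm numerically:
  x=-11.750: |R|=0.94675 <1
  x=-10.957: |R|=0.92368 <1
  x=-9.590: |R|=0.87671 <1
  x=-8.352: |R|=0.82381 <1
  x=-14.064: |R|=1.00130 >1
  x=-14.058: |R|=1.00118 >1
So |R|<1 on (-14.0000, 0).

(-14.0000,0); λ=-7 ⇒ h* = (14)/7 = 2.0000.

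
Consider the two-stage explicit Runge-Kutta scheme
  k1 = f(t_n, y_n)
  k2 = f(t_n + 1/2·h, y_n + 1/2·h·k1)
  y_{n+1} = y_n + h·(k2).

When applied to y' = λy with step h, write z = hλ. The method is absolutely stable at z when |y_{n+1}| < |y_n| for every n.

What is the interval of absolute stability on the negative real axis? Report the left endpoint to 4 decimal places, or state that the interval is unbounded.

On y'=λy, z=hλ:
  k1=λy_n ⇒ h·k1=z·y_n;  k2=λ(1+1/2z)y_n ⇒ h·k2=z(1+1/2z)y_n
  y_{n+1}/y_n = 1 + z(1+1/2z) = 1 + z + 1/2z²
  R(z) = 1 + z + 1/2z².

Find x<0 with |R(x)|<1.
x=-0.99: |R|=0.5000
R=1: x+1/2x²=0 ⇒ x=−2=-2.0000; min R=1−1/(4·1/2)=0.5000>−1
Confirm numerically:
  x=-1.467: |R|=0.60904 <1
  x=-1.251: |R|=0.53150 <1
  x=-1.174: |R|=0.51514 <1
  x=-2.584: |R|=1.75453 >1
  x=-2.275: |R|=1.31281 >1
Interval (-2.0000, 0).

(-2.0000, 0).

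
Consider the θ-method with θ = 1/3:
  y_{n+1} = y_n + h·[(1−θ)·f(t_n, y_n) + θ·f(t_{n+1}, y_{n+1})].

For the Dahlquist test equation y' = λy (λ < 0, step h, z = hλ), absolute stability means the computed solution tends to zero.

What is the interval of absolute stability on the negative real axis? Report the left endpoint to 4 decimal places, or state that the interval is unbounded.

(-6.0000, 0).

With y'=λy (z=hλ):
  y_{n+1} = y_n + z·[2/3·y_n + 1/3·y_{n+1}] ⇒ (1 − 1/3z)y_{n+1} = (1 + 2/3z)y_n
  Hence R(z) = (1 + 2/3z)/(1 − 1/3z).

Need |R(x)|<1, x<0.
x=-0.46: |R|=0.6012
R=−1: 1+2/3x = −1+1/3x ⇒ -1/3x=2 ⇒ x=2/(-1/3)=-6.0000
Confirm numerically:
  x=-4.856: |R|=0.85438 <1
  x=-3.064: |R|=0.51583 <1
  x=-2.976: |R|=0.49398 <1
  x=-6.466: |R|=1.04923 >1
  x=-6.438: |R|=1.04641 >1
  x=-6.026: |R|=1.00288 >1
Interval (-6.0000, 0).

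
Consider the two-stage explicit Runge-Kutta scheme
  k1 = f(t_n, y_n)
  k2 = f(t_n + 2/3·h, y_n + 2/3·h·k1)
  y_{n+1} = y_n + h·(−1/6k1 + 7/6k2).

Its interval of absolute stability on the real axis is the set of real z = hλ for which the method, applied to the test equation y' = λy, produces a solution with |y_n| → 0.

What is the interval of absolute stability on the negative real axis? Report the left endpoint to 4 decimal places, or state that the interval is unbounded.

(-1.2857, 0).

With y'=λy (z=hλ):
  k1=λy_n ⇒ h·k1=z·y_n;  k2=λ(1+2/3z)y_n ⇒ h·k2=z(1+2/3z)y_n
  y_{n+1}/y_n = 1 − 1/6z + 7/6z(1+2/3z) = 1 + z + 7/9z²
  R(z) = 1 + z + 7/9z².

Boundary: |R(x)|=1, x<0.
x=-1.57: |R|=1.3471
R=1: x+7/9x²=0 ⇒ x=−9/7=-1.2857; min R=1−1/(4·7/9)=0.6786>−1
Confirm numerically:
  x=-0.919: |R|=0.73788 <1
  x=-0.883: |R|=0.72342 <1
  x=-0.869: |R|=0.71835 <1
  x=-1.507: |R|=1.25937 >1
  x=-1.346: |R|=1.06311 >1
So |R|<1 on (-1.2857, 0).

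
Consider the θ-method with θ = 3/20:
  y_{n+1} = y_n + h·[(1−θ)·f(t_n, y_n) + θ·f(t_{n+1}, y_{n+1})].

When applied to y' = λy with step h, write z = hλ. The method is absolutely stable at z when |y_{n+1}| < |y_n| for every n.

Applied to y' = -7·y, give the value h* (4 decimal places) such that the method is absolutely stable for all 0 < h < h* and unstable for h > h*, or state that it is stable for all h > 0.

With y'=λy (z=hλ):
  y_{n+1} = y_n + z·[17/20·y_n + 3/20·y_{n+1}] ⇒ (1 − 3/20z)y_{n+1} = (1 + 17/20z)y_n
  Hence R(z) = (1 + 17/20z)/(1 − 3/20z).

Find x<0 with |R(x)|<1.
x=-0.79: |R|=0.2937
R=−1: 1+17/20x = −1+3/20x ⇒ -7/10x=2 ⇒ x=2/(-7/10)=-2.8571
Confirm numerically:
  x=-2.683: |R|=0.91308 <1
  x=-2.620: |R|=0.88083 <1
  x=-2.520: |R|=0.82874 <1
  x=-1.259: |R|=0.05901 <1
  x=-3.252: |R|=1.18578 >1
  x=-3.040: |R|=1.08791 >1
  x=-2.919: |R|=1.03011 >1
So |R|<1 on (-2.8571, 0).

(-2.8571,0); λ=-7 ⇒ h* = (20/7)/7 = 0.4082.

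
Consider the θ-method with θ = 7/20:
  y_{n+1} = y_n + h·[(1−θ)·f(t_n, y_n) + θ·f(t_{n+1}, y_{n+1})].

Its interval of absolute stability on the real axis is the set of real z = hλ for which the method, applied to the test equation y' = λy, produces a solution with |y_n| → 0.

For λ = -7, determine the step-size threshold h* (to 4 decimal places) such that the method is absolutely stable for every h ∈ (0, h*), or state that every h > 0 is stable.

With y'=λy (z=hλ):
  y_{n+1} = y_n + z·[13/20·y_n + 7/20·y_{n+1}] ⇒ (1 − 7/20z)y_{n+1} = (1 + 13/20z)y_n
  ⇒ R(z) = (1 + 13/20z)/(1 − 7/20z).

Boundary: |R(x)|=1, x<0.
x=-1.46: |R|=0.0338
R=−1: 1+13/20x = −1+7/20x ⇒ -3/10x=2 ⇒ x=2/(-3/10)=-6.6667
Confirm numerically:
  x=-5.145: |R|=0.83701 <1
  x=-4.752: |R|=0.78432 <1
  x=-3.284: |R|=0.52787 <1
  x=-7.002: |R|=1.02915 >1
  x=-6.739: |R|=1.00646 >1
So |R|<1 on (-6.6667, 0).

(-6.6667,0); λ=-7 ⇒ h* = (20/3)/7 = 0.9524.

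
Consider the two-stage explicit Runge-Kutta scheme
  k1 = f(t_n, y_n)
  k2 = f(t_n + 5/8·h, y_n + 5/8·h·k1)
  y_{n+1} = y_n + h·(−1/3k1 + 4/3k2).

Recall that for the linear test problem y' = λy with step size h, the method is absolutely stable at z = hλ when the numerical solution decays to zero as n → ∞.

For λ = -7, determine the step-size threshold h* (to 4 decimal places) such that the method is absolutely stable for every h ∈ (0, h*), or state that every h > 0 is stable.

(-1.2000,0); λ=-7 ⇒ h* = (6/5)/7 = 0.1714.

Set f=λy, z=hλ:
  k1=λy_n ⇒ h·k1=z·y_n;  k2=λ(1+5/8z)y_n ⇒ h·k2=z(1+5/8z)y_n
  y_{n+1}/y_n = 1 − 1/3z + 4/3z(1+5/8z) = 1 + z + 5/6z²
  R(z) = 1 + z + 5/6z².

Solve |R(x)|<1 on ℝ⁻.
x=-1.25: |R|=1.0521
R=1: x+5/6x²=0 ⇒ x=−6/5=-1.2000; min R=1−1/(4·5/6)=0.7000>−1
Confirm numerically:
  x=-1.012: |R|=0.84145 <1
  x=-0.748: |R|=0.71825 <1
  x=-0.485: |R|=0.71102 <1
  x=-1.684: |R|=1.67921 >1
  x=-1.599: |R|=1.53167 >1
So |R|<1 on (-1.2000, 0).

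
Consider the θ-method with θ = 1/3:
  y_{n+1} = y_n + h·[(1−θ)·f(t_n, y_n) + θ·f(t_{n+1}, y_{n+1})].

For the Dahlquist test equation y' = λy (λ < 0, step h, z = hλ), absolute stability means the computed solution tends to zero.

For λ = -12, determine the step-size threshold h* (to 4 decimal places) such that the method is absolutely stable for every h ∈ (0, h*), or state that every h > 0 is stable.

(-6.0000,0); λ=-12 ⇒ h* = (6)/12 = 0.5000.

On y'=λy, z=hλ:
  y_{n+1} = y_n + z·[2/3·y_n + 1/3·y_{n+1}] ⇒ (1 − 1/3z)y_{n+1} = (1 + 2/3z)y_n
  ⇒ R(z) = (1 + 2/3z)/(1 − 1/3z).

Need |R(x)|<1, x<0.
x=-1.22: |R|=0.1327
R=−1: 1+2/3x = −1+1/3x ⇒ -1/3x=2 ⇒ x=2/(-1/3)=-6.0000
Confirm numerically:
  x=-5.287: |R|=0.91396 <1
  x=-4.712: |R|=0.83299 <1
  x=-2.522: |R|=0.37016 <1
  x=-6.233: |R|=1.02524 >1
  x=-6.132: |R|=1.01445 >1
Stable set (-6.0000, 0).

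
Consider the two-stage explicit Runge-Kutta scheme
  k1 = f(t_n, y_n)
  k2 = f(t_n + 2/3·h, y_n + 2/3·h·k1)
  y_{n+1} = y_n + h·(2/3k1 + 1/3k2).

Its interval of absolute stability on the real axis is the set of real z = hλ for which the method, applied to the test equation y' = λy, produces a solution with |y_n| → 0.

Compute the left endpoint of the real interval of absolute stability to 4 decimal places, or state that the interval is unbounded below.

left endpoint -4.5000.

Test eqn y'=λy, z=hλ:
  k1=λy_n ⇒ h·k1=z·y_n;  k2=λ(1+2/3z)y_n ⇒ h·k2=z(1+2/3z)y_n
  y_{n+1}/y_n = 1 + 2/3z + 1/3z(1+2/3z) = 1 + z + 2/9z²
  so R(z) = 1 + z + 2/9z².

Find x<0 with |R(x)|<1.
x=-1.05: |R|=0.1950
R=1: x+2/9x²=0 ⇒ x=−9/2=-4.5000; min R=1−1/(4·2/9)=-0.1250>−1
Confirm numerically:
  x=-4.148: |R|=0.67553 <1
  x=-3.562: |R|=0.25752 <1
  x=-3.238: |R|=0.09192 <1
  x=-5.045: |R|=1.61101 >1
  x=-4.702: |R|=1.21107 >1
So |R|<1 on (-4.5000, 0).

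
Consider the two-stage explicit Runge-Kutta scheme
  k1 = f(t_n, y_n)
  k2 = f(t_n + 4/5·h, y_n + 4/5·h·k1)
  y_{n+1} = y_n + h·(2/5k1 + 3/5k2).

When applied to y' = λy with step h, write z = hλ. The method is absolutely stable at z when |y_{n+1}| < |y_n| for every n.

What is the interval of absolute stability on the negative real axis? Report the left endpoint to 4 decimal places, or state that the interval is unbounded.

(-2.0833, 0).

On y'=λy, z=hλ:
  k1=λy_n ⇒ h·k1=z·y_n;  k2=λ(1+4/5z)y_n ⇒ h·k2=z(1+4/5z)y_n
  y_{n+1}/y_n = 1 + 2/5z + 3/5z(1+4/5z) = 1 + z + 12/25z²
  so R(z) = 1 + z + 12/25z².

Boundary: |R(x)|=1, x<0.
x=-0.86: |R|=0.4950
R=1: x+12/25x²=0 ⇒ x=−25/12=-2.0833; min R=1−1/(4·12/25)=0.4792>−1
Confirm numerically:
  x=-1.429: |R|=0.55118 <1
  x=-1.401: |R|=0.54114 <1
  x=-1.260: |R|=0.50205 <1
  x=-2.485: |R|=1.47911 >1
  x=-2.348: |R|=1.29829 >1
Interval (-2.0833, 0).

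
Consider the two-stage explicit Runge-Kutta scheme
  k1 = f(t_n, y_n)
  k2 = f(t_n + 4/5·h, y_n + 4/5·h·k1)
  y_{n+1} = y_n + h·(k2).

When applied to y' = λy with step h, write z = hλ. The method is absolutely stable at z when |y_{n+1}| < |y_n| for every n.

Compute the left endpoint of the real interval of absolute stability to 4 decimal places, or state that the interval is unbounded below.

z* = -1.2500.

Test eqn y'=λy, z=hλ:
  k1=λy_n ⇒ h·k1=z·y_n;  k2=λ(1+4/5z)y_n ⇒ h·k2=z(1+4/5z)y_n
  y_{n+1}/y_n = 1 + z(1+4/5z) = 1 + z + 4/5z²
  Hence R(z) = 1 + z + 4/5z².

Boundary: |R(x)|=1, x<0.
x=-1.39: |R|=1.1557
R=1: x+4/5x²=0 ⇒ x=−5/4=-1.2500; min R=1−1/(4·4/5)=0.6875>−1
Confirm numerically:
  x=-1.113: |R|=0.87802 <1
  x=-0.693: |R|=0.69120 <1
  x=-0.636: |R|=0.68760 <1
  x=-1.708: |R|=1.62581 >1
  x=-1.642: |R|=1.51493 >1
Stable set (-1.2500, 0).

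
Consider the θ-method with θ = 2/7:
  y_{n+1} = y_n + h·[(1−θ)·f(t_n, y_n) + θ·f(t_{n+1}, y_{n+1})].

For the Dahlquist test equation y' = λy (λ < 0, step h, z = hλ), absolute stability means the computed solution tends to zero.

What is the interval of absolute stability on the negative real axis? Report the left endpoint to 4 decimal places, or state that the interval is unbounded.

Test eqn y'=λy, z=hλ:
  y_{n+1} = y_n + z·[5/7·y_n + 2/7·y_{n+1}] ⇒ (1 − 2/7z)y_{n+1} = (1 + 5/7z)y_n
  so R(z) = (1 + 5/7z)/(1 − 2/7z).

Boundary: |R(x)|=1, x<0.
x=-1.31: |R|=0.0468
R=−1: 1+5/7x = −1+2/7x ⇒ -3/7x=2 ⇒ x=2/(-3/7)=-4.6667
Confirm numerically:
  x=-3.977: |R|=0.86164 <1
  x=-2.867: |R|=0.57602 <1
  x=-2.627: |R|=0.50065 <1
  x=-4.900: |R|=1.04167 >1
  x=-4.803: |R|=1.02463 >1
Interval (-4.6667, 0).

z∈(-4.6667,0).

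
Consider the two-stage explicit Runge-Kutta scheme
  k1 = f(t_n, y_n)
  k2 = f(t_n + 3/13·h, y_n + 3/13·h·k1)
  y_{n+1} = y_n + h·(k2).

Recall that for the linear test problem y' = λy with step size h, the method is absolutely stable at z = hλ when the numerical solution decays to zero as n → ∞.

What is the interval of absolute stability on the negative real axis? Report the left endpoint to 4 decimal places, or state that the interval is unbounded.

With y'=λy (z=hλ):
  k1=λy_n ⇒ h·k1=z·y_n;  k2=λ(1+3/13z)y_n ⇒ h·k2=z(1+3/13z)y_n
  y_{n+1}/y_n = 1 + z(1+3/13z) = 1 + z + 3/13z²
  ⇒ R(z) = 1 + z + 3/13z².

Boundary: |R(x)|=1, x<0.
x=-0.84: |R|=0.3228
R=1: x+3/13x²=0 ⇒ x=−13/3=-4.3333; min R=1−1/(4·3/13)=-0.0833>−1
Confirm numerically:
  x=-3.474: |R|=0.31108 <1
  x=-3.034: |R|=0.09027 <1
  x=-1.953: |R|=0.07280 <1
  x=-1.918: |R|=0.06906 <1
  x=-4.713: |R|=1.41293 >1
  x=-4.426: |R|=1.09465 >1
So |R|<1 on (-4.3333, 0).

z∈(-4.3333,0).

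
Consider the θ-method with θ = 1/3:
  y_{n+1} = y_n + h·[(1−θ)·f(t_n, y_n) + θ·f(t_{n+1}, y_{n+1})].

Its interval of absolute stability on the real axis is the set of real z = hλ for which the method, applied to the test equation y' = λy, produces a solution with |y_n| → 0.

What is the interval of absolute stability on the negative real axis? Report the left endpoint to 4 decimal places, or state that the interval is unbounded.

Set f=λy, z=hλ:
  y_{n+1} = y_n + z·[2/3·y_n + 1/3·y_{n+1}] ⇒ (1 − 1/3z)y_{n+1} = (1 + 2/3z)y_n
  ⇒ R(z) = (1 + 2/3z)/(1 − 1/3z).

Solve |R(x)|<1 on ℝ⁻.
x=-0.53: |R|=0.5496
R=−1: 1+2/3x = −1+1/3x ⇒ -1/3x=2 ⇒ x=2/(-1/3)=-6.0000
Confirm numerically:
  x=-5.301: |R|=0.91579 <1
  x=-3.390: |R|=0.59155 <1
  x=-2.555: |R|=0.37984 <1
  x=-6.528: |R|=1.05542 >1
  x=-6.289: |R|=1.03111 >1
Stable set (-6.0000, 0).

z∈(-6.0000,0).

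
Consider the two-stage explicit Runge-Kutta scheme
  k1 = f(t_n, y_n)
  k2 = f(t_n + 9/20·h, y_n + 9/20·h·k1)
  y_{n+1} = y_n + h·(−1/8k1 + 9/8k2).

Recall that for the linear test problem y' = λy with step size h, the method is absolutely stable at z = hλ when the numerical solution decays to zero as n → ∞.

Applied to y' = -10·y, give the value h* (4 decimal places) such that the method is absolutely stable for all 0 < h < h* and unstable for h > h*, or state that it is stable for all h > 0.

With y'=λy (z=hλ):
  k1=λy_n ⇒ h·k1=z·y_n;  k2=λ(1+9/20z)y_n ⇒ h·k2=z(1+9/20z)y_n
  y_{n+1}/y_n = 1 − 1/8z + 9/8z(1+9/20z) = 1 + z + 81/160z²
  Hence R(z) = 1 + z + 81/160z².

Solve |R(x)|<1 on ℝ⁻.
x=-1.24: |R|=0.5384
R=1: x+81/160x²=0 ⇒ x=−160/81=-1.9753; min R=1−1/(4·81/160)=0.5062>−1
Confirm numerically:
  x=-1.606: |R|=0.69974 <1
  x=-1.250: |R|=0.54102 <1
  x=-0.993: |R|=0.50619 <1
  x=-2.292: |R|=1.36746 >1
  x=-2.261: |R|=1.32701 >1
  x=-2.022: |R|=1.04780 >1
Stable set (-1.9753, 0).

(-1.9753,0); λ=-10 ⇒ h* = (160/81)/10 = 0.1975.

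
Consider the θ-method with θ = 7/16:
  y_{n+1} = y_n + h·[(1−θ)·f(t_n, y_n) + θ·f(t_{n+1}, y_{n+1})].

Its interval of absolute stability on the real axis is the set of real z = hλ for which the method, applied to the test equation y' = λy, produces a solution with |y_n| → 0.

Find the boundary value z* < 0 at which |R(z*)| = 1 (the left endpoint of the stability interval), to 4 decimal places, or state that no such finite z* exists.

On y'=λy, z=hλ:
  y_{n+1} = y_n + z·[9/16·y_n + 7/16·y_{n+1}] ⇒ (1 − 7/16z)y_{n+1} = (1 + 9/16z)y_n
  Hence R(z) = (1 + 9/16z)/(1 − 7/16z).

Boundary: |R(x)|=1, x<0.
x=-0.54: |R|=0.5632
R=−1: 1+9/16x = −1+7/16x ⇒ -1/8x=2 ⇒ x=2/(-1/8)=-16.0000
Confirm numerically:
  x=-10.278: |R|=0.86987 <1
  x=-7.665: |R|=0.76068 <1
  x=-7.404: |R|=0.74654 <1
  x=-16.563: |R|=1.00853 >1
  x=-16.403: |R|=1.00616 >1
  x=-16.031: |R|=1.00048 >1
Stable set (-16.0000, 0).

left endpoint -16.0000.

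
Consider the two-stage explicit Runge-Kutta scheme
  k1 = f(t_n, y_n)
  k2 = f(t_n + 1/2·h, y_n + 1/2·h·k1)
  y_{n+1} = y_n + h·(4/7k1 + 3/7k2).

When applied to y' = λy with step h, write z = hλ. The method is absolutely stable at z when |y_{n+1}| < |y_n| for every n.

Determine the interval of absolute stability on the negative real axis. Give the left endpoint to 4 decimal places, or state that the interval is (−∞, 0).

Test eqn y'=λy, z=hλ:
  k1=λy_n ⇒ h·k1=z·y_n;  k2=λ(1+1/2z)y_n ⇒ h·k2=z(1+1/2z)y_n
  y_{n+1}/y_n = 1 + 4/7z + 3/7z(1+1/2z) = 1 + z + 3/14z²
  Hence R(z) = 1 + z + 3/14z².

Boundary: |R(x)|=1, x<0.
x=-1.24: |R|=0.0895
R=1: x+3/14x²=0 ⇒ x=−14/3=-4.6667; min R=1−1/(4·3/14)=-0.1667>−1
Confirm numerically:
  x=-4.466: |R|=0.80796 <1
  x=-4.430: |R|=0.77534 <1
  x=-3.150: |R|=0.02375 <1
  x=-3.038: |R|=0.06026 <1
  x=-5.017: |R|=1.37663 >1
  x=-4.918: |R|=1.26487 >1
Stable set (-4.6667, 0).

z∈(-4.6667,0).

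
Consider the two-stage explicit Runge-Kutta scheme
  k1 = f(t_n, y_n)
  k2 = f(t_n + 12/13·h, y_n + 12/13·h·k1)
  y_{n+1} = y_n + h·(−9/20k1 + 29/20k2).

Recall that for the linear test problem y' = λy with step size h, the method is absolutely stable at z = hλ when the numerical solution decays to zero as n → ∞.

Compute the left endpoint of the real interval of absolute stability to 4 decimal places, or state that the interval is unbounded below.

Test eqn y'=λy, z=hλ:
  k1=λy_n ⇒ h·k1=z·y_n;  k2=λ(1+12/13z)y_n ⇒ h·k2=z(1+12/13z)y_n
  y_{n+1}/y_n = 1 − 9/20z + 29/20z(1+12/13z) = 1 + z + 87/65z²
  so R(z) = 1 + z + 87/65z².

Need |R(x)|<1, x<0.
x=-0.76: |R|=1.0131
R=1: x+87/65x²=0 ⇒ x=−65/87=-0.7471; min R=1−1/(4·87/65)=0.8132>−1
Confirm numerically:
  x=-0.691: |R|=0.94809 <1
  x=-0.533: |R|=0.84724 <1
  x=-0.398: |R|=0.81402 <1
  x=-1.237: |R|=1.81107 >1
  x=-1.085: |R|=1.49067 >1
Stable set (-0.7471, 0).

left endpoint -0.7471.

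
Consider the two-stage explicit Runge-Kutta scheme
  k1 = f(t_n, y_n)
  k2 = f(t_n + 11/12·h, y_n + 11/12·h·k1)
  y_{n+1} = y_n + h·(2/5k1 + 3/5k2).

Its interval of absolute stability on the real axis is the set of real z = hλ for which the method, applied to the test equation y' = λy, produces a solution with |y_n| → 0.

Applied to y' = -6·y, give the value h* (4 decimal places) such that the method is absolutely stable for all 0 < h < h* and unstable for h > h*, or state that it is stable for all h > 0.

Set f=λy, z=hλ:
  k1=λy_n ⇒ h·k1=z·y_n;  k2=λ(1+11/12z)y_n ⇒ h·k2=z(1+11/12z)y_n
  y_{n+1}/y_n = 1 + 2/5z + 3/5z(1+11/12z) = 1 + z + 11/20z²
  ⇒ R(z) = 1 + z + 11/20z².

Find x<0 with |R(x)|<1.
x=-1.61: |R|=0.8157
R=1: x+11/20x²=0 ⇒ x=−20/11=-1.8182; min R=1−1/(4·11/20)=0.5455>−1
Confirm numerically:
  x=-1.669: |R|=0.86306 <1
  x=-1.366: |R|=0.66028 <1
  x=-0.873: |R|=0.54617 <1
  x=-2.361: |R|=1.70488 >1
  x=-2.327: |R|=1.65121 >1
  x=-1.854: |R|=1.03652 >1
So |R|<1 on (-1.8182, 0).

(-1.8182,0); λ=-6 ⇒ h* = (20/11)/6 = 0.3030.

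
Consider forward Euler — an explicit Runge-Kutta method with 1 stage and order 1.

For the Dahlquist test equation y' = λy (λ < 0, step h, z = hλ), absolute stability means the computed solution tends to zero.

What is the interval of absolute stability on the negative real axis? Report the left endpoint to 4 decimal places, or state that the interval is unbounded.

(-2.0000, 0).

With y'=λy (z=hλ):
  order 1, 1-stage ⇒ R(z)=1+z
  (e.g. R(-0.7)=0.30000, |R|=0.30000)

Need |R(x)|<1, x<0.
x=-0.7: |R|=0.3000
|R(-2.04)|=1.0400 |R(-1.77)|=0.7700 |R(-0.93)|=0.0700
Bisect:
  x_lo=-2.4405 |R|=1.4405  x_hi=-0.3381 |R|=0.6619
  mid=-1.38930 |R|=0.38930 →hi
  mid=-1.91492 |R|=0.91492 →hi
  mid=-2.17772 |R|=1.17772 →lo
  mid=-2.04632 |R|=1.04632 →lo
  mid=-1.98062 |R|=0.98062 →hi
  mid=-2.01347 |R|=1.01347 →lo
  mid=-1.99704 |R|=0.99704 →hi
  mid=-2.00526 |R|=1.00526 →lo
  mid=-2.00115 |R|=1.00115 →lo
  ...
  [-2.00012,-2.00000] ⇒ x*=-2.0000
So |R|<1 on (-2.0000, 0).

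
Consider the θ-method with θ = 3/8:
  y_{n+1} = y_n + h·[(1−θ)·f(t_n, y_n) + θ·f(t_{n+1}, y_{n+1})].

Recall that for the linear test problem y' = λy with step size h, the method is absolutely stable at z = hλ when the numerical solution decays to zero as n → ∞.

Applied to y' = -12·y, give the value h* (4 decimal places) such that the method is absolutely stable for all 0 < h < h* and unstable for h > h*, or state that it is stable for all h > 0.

(-8.0000,0); λ=-12 ⇒ h* = (8)/12 = 0.6667.

Set f=λy, z=hλ:
  y_{n+1} = y_n + z·[5/8·y_n + 3/8·y_{n+1}] ⇒ (1 − 3/8z)y_{n+1} = (1 + 5/8z)y_n
  Hence R(z) = (1 + 5/8z)/(1 − 3/8z).

Boundary: |R(x)|=1, x<0.
x=-0.61: |R|=0.5036
R=−1: 1+5/8x = −1+3/8x ⇒ -1/4x=2 ⇒ x=2/(-1/4)=-8.0000
Confirm numerically:
  x=-6.303: |R|=0.87387 <1
  x=-5.374: |R|=0.78227 <1
  x=-5.189: |R|=0.76145 <1
  x=-8.309: |R|=1.01877 >1
  x=-8.208: |R|=1.01275 >1
So |R|<1 on (-8.0000, 0).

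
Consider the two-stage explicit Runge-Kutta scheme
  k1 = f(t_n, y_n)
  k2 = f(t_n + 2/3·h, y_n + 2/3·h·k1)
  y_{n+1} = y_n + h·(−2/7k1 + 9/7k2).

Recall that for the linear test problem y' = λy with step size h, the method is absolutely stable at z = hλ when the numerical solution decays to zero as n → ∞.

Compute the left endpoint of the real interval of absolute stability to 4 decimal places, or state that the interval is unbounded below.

Set f=λy, z=hλ:
  k1=λy_n ⇒ h·k1=z·y_n;  k2=λ(1+2/3z)y_n ⇒ h·k2=z(1+2/3z)y_n
  y_{n+1}/y_n = 1 − 2/7z + 9/7z(1+2/3z) = 1 + z + 6/7z²
  Hence R(z) = 1 + z + 6/7z².

Solve |R(x)|<1 on ℝ⁻.
x=-0.98: |R|=0.8432
R=1: x+6/7x²=0 ⇒ x=−7/6=-1.1667; min R=1−1/(4·6/7)=0.7083>−1
Confirm numerically:
  x=-0.881: |R|=0.78428 <1
  x=-0.824: |R|=0.75798 <1
  x=-0.795: |R|=0.74674 <1
  x=-0.595: |R|=0.70845 <1
  x=-1.482: |R|=1.40056 >1
  x=-1.429: |R|=1.32132 >1
  x=-1.272: |R|=1.11484 >1
Stable set (-1.1667, 0).

z* = -1.1667.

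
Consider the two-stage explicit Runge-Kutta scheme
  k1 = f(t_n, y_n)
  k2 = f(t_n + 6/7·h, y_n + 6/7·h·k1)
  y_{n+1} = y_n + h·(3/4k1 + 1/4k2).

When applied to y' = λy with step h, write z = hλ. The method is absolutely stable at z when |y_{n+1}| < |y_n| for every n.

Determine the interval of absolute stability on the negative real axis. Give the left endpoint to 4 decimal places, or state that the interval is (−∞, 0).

Test eqn y'=λy, z=hλ:
  k1=λy_n ⇒ h·k1=z·y_n;  k2=λ(1+6/7z)y_n ⇒ h·k2=z(1+6/7z)y_n
  y_{n+1}/y_n = 1 + 3/4z + 1/4z(1+6/7z) = 1 + z + 3/14z²
  so R(z) = 1 + z + 3/14z².

Need |R(x)|<1, x<0.
x=-0.85: |R|=0.3048
R=1: x+3/14x²=0 ⇒ x=−14/3=-4.6667; min R=1−1/(4·3/14)=-0.1667>−1
Confirm numerically:
  x=-4.453: |R|=0.79612 <1
  x=-3.494: |R|=0.12201 <1
  x=-3.208: |R|=0.00273 <1
  x=-2.629: |R|=0.14793 <1
  x=-5.220: |R|=1.61894 >1
  x=-4.973: |R|=1.32644 >1
So |R|<1 on (-4.6667, 0).

(-4.6667, 0).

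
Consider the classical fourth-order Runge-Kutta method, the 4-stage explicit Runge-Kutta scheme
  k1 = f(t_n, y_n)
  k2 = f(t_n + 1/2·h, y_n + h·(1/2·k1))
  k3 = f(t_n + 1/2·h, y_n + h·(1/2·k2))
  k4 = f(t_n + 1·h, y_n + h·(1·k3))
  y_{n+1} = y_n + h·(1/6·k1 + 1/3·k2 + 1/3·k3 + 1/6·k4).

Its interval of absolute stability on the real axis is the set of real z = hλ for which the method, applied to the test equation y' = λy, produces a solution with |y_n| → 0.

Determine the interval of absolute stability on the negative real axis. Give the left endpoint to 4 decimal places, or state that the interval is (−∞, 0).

(-2.7853, 0).

With y'=λy (z=hλ):
  order 4, 4-stage ⇒ R(z)=1+z+z^2/2+z^3/6+z^4/24
  (e.g. R(-0.57)=0.56598, |R|=0.56598)

Need |R(x)|<1, x<0.
x=-0.57: |R|=0.5660
|R(-3.06)|=1.4996 |R(-2.72)|=0.9059 |R(-0.63)|=0.5333
Bisect:
  x_lo=-3.6666 |R|=3.3708  x_hi=-0.3986 |R|=0.6713
  mid=-2.03263 |R|=0.34475 →hi
  mid=-2.84964 |R|=1.10143 →lo
  mid=-2.44114 |R|=0.59357 →hi
  mid=-2.64539 |R|=0.80876 →hi
  mid=-2.74751 |R|=0.94452 →hi
  mid=-2.79858 |R|=1.02021 →lo
  mid=-2.77305 |R|=0.98169 →hi
  mid=-2.78581 |R|=1.00078 →lo
  ...
  [-2.78541,-2.78521] ⇒ x*=-2.7853
Interval (-2.7853, 0).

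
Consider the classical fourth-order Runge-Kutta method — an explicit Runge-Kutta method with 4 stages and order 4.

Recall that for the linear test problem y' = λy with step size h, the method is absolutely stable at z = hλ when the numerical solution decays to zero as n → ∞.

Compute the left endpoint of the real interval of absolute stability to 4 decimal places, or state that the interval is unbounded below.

Test eqn y'=λy, z=hλ:
  order 4, 4-stage ⇒ R(z)=1+z+z^2/2+z^3/6+z^4/24
  (e.g. R(-1)=0.37500, |R|=0.37500)

Find x<0 with |R(x)|<1.
x=-1: |R|=0.3750
|R(-2.77)|=0.9772 |R(-2.01)|=0.3367 |R(-1.51)|=0.2728
Bisect:
  x_lo=-3.1359 |R|=1.6707  x_hi=-0.1236 |R|=0.8837
  mid=-1.62974 |R|=0.27078 →hi
  mid=-2.38280 |R|=0.54445 →hi
  mid=-2.75933 |R|=0.96156 →hi
  mid=-2.94760 |R|=1.27358 →lo
  mid=-2.85347 |R|=1.10774 →lo
  mid=-2.80640 |R|=1.03229 →lo
  mid=-2.78287 |R|=0.99635 →hi
  mid=-2.79463 |R|=1.01417 →lo
  mid=-2.78875 |R|=1.00523 →lo
  mid=-2.78581 |R|=1.00078 →lo
  ...
  [-2.78544,-2.78526] ⇒ x*=-2.7853
Interval (-2.7853, 0).

left endpoint -2.7853.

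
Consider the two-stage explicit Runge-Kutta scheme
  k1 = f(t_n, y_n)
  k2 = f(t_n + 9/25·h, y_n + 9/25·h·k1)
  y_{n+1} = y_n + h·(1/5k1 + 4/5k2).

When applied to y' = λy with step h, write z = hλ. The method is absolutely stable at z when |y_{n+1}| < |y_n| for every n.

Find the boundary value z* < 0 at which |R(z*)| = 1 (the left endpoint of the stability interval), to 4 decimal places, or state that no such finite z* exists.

left endpoint -3.4722.

Set f=λy, z=hλ:
  k1=λy_n ⇒ h·k1=z·y_n;  k2=λ(1+9/25z)y_n ⇒ h·k2=z(1+9/25z)y_n
  y_{n+1}/y_n = 1 + 1/5z + 4/5z(1+9/25z) = 1 + z + 36/125z²
  Hence R(z) = 1 + z + 36/125z².

Need |R(x)|<1, x<0.
x=-1.07: |R|=0.2597
R=1: x+36/125x²=0 ⇒ x=−125/36=-3.4722; min R=1−1/(4·36/125)=0.1319>−1
Confirm numerically:
  x=-2.532: |R|=0.31437 <1
  x=-2.301: |R|=0.22385 <1
  x=-2.168: |R|=0.18566 <1
  x=-3.990: |R|=1.59499 >1
  x=-3.876: |R|=1.45073 >1
Stable set (-3.4722, 0).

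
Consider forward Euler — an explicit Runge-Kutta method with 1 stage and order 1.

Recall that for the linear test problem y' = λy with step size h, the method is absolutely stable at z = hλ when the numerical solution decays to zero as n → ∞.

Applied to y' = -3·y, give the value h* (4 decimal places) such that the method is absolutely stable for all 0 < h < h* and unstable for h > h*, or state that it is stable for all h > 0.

(-2.0000,0); λ=-3 ⇒ h* = 0.6667.

Set f=λy, z=hλ:
  order 1, 1-stage ⇒ R(z)=1+z
  (e.g. R(-1.21)=-0.21000, |R|=0.21000)

Solve |R(x)|<1 on ℝ⁻.
x=-1.21: |R|=0.2100
|R(-2.24)|=1.2400 |R(-1.78)|=0.7800 |R(-1.37)|=0.3700
Bisect:
  x_lo=-2.3922 |R|=1.3922  x_hi=-0.0788 |R|=0.9212
  mid=-1.23548 |R|=0.23548 →hi
  mid=-1.81385 |R|=0.81385 →hi
  mid=-2.10303 |R|=1.10303 →lo
  mid=-1.95844 |R|=0.95844 →hi
  mid=-2.03073 |R|=1.03073 →lo
  mid=-1.99458 |R|=0.99458 →hi
  mid=-2.01266 |R|=1.01266 →lo
  ...
  [-2.00009,-1.99995] ⇒ x*=-2.0000
Stable set (-2.0000, 0).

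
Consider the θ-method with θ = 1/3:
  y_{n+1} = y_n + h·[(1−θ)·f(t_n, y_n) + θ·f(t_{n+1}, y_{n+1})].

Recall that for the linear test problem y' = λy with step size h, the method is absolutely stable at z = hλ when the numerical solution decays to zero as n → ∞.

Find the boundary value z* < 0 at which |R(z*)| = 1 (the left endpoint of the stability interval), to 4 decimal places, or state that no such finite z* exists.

z* = -6.0000.

Test eqn y'=λy, z=hλ:
  y_{n+1} = y_n + z·[2/3·y_n + 1/3·y_{n+1}] ⇒ (1 − 1/3z)y_{n+1} = (1 + 2/3z)y_n
  R(z) = (1 + 2/3z)/(1 − 1/3z).

Solve |R(x)|<1 on ℝ⁻.
x=-1.62: |R|=0.0519
R=−1: 1+2/3x = −1+1/3x ⇒ -1/3x=2 ⇒ x=2/(-1/3)=-6.0000
Confirm numerically:
  x=-5.044: |R|=0.88115 <1
  x=-4.365: |R|=0.77800 <1
  x=-4.120: |R|=0.73596 <1
  x=-2.876: |R|=0.46835 <1
  x=-6.592: |R|=1.06172 >1
  x=-6.025: |R|=1.00277 >1
So |R|<1 on (-6.0000, 0).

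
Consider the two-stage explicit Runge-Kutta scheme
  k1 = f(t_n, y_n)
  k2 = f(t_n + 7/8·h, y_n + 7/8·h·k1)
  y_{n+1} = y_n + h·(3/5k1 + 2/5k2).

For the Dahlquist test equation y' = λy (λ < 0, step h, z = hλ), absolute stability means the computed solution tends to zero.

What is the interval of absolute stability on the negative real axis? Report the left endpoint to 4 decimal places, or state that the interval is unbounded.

On y'=λy, z=hλ:
  k1=λy_n ⇒ h·k1=z·y_n;  k2=λ(1+7/8z)y_n ⇒ h·k2=z(1+7/8z)y_n
  y_{n+1}/y_n = 1 + 3/5z + 2/5z(1+7/8z) = 1 + z + 7/20z²
  ⇒ R(z) = 1 + z + 7/20z².

Need |R(x)|<1, x<0.
x=-0.99: |R|=0.3530
R=1: x+7/20x²=0 ⇒ x=−20/7=-2.8571; min R=1−1/(4·7/20)=0.2857>−1
Confirm numerically:
  x=-2.413: |R|=0.62490 <1
  x=-2.292: |R|=0.54664 <1
  x=-1.386: |R|=0.28635 <1
  x=-3.423: |R|=1.67793 >1
  x=-3.368: |R|=1.60220 >1
So |R|<1 on (-2.8571, 0).

(-2.8571, 0).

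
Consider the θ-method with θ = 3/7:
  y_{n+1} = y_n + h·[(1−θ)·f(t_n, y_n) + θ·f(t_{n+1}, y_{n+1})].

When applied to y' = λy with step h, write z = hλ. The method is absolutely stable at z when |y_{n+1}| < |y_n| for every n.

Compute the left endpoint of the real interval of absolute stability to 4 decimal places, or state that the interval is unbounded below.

z* = -14.0000.

Test eqn y'=λy, z=hλ:
  y_{n+1} = y_n + z·[4/7·y_n + 3/7·y_{n+1}] ⇒ (1 − 3/7z)y_{n+1} = (1 + 4/7z)y_n
  so R(z) = (1 + 4/7z)/(1 − 3/7z).

Solve |R(x)|<1 on ℝ⁻.
x=-1.15: |R|=0.2297
R=−1: 1+4/7x = −1+3/7x ⇒ -1/7x=2 ⇒ x=2/(-1/7)=-14.0000
Confirm numerically:
  x=-13.830: |R|=0.99649 <1
  x=-13.083: |R|=0.98017 <1
  x=-6.559: |R|=0.72107 <1
  x=-6.505: |R|=0.71733 <1
  x=-14.328: |R|=1.00656 >1
  x=-14.163: |R|=1.00329 >1
So |R|<1 on (-14.0000, 0).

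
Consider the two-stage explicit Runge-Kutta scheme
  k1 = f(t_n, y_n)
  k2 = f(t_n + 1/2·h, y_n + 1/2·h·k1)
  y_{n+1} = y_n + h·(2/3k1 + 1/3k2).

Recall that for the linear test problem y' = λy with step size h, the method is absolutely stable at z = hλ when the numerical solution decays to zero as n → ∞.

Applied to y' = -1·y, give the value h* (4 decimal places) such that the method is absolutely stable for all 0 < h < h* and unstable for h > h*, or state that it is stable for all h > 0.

(-6.0000,0); λ=-1 ⇒ h* = (6)/1 = 6.0000.

On y'=λy, z=hλ:
  k1=λy_n ⇒ h·k1=z·y_n;  k2=λ(1+1/2z)y_n ⇒ h·k2=z(1+1/2z)y_n
  y_{n+1}/y_n = 1 + 2/3z + 1/3z(1+1/2z) = 1 + z + 1/6z²
  R(z) = 1 + z + 1/6z².

Find x<0 with |R(x)|<1.
x=-0.71: |R|=0.3740
R=1: x+1/6x²=0 ⇒ x=−6=-6.0000; min R=1−1/(4·1/6)=-0.5000>−1
Confirm numerically:
  x=-4.245: |R|=0.24166 <1
  x=-3.890: |R|=0.36798 <1
  x=-2.464: |R|=0.45212 <1
  x=-6.544: |R|=1.59332 >1
  x=-6.181: |R|=1.18646 >1
  x=-6.053: |R|=1.05347 >1
Interval (-6.0000, 0).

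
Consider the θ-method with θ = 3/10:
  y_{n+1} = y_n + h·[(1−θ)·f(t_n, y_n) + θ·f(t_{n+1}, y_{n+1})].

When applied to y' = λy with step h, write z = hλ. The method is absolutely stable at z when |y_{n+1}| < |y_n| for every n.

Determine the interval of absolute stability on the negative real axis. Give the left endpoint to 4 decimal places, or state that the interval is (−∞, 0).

(-5.0000, 0).

With y'=λy (z=hλ):
  y_{n+1} = y_n + z·[7/10·y_n + 3/10·y_{n+1}] ⇒ (1 − 3/10z)y_{n+1} = (1 + 7/10z)y_n
  Hence R(z) = (1 + 7/10z)/(1 − 3/10z).

Boundary: |R(x)|=1, x<0.
x=-1.78: |R|=0.1604
R=−1: 1+7/10x = −1+3/10x ⇒ -2/5x=2 ⇒ x=2/(-2/5)=-5.0000
Confirm numerically:
  x=-4.668: |R|=0.94468 <1
  x=-2.728: |R|=0.50022 <1
  x=-2.184: |R|=0.31948 <1
  x=-2.112: |R|=0.29285 <1
  x=-5.337: |R|=1.05182 >1
  x=-5.291: |R|=1.04499 >1
  x=-5.175: |R|=1.02742 >1
So |R|<1 on (-5.0000, 0).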